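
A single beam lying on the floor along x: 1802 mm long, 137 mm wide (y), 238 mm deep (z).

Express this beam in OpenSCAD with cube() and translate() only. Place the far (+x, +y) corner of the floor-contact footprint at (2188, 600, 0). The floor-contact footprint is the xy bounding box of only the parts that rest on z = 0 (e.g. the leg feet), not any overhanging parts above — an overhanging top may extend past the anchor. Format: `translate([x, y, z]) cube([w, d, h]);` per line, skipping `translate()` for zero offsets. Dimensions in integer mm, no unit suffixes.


translate([386, 463, 0]) cube([1802, 137, 238]);


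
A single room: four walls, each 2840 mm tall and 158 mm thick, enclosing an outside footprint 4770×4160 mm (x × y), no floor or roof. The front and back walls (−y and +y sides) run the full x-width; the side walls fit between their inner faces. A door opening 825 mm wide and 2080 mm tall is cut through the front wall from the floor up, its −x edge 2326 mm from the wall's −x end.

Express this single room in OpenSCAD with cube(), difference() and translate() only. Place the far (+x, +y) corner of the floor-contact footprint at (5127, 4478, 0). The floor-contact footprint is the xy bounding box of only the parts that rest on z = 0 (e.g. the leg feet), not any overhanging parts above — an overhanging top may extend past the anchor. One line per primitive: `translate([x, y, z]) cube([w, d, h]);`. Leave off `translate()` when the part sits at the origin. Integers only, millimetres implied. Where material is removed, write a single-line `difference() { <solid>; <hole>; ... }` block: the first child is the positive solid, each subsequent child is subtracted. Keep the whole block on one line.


difference() { translate([357, 318, 0]) cube([4770, 158, 2840]); translate([2683, 318, 0]) cube([825, 158, 2080]); }
translate([357, 4320, 0]) cube([4770, 158, 2840]);
translate([357, 476, 0]) cube([158, 3844, 2840]);
translate([4969, 476, 0]) cube([158, 3844, 2840]);


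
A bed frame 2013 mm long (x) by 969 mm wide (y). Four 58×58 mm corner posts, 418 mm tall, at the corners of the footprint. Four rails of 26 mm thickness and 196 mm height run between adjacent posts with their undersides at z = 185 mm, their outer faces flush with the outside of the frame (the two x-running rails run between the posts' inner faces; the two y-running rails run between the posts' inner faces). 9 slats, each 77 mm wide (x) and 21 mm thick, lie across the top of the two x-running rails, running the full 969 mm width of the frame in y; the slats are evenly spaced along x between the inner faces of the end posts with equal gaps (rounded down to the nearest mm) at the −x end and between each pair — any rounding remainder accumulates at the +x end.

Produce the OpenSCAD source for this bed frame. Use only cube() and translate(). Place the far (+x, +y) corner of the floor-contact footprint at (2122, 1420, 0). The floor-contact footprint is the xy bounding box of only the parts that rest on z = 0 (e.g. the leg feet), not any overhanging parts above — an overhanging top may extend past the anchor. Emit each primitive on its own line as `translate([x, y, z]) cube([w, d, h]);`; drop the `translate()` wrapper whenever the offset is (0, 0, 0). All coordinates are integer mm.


translate([109, 451, 0]) cube([58, 58, 418]);
translate([109, 1362, 0]) cube([58, 58, 418]);
translate([2064, 451, 0]) cube([58, 58, 418]);
translate([2064, 1362, 0]) cube([58, 58, 418]);
translate([167, 451, 185]) cube([1897, 26, 196]);
translate([167, 1394, 185]) cube([1897, 26, 196]);
translate([109, 509, 185]) cube([26, 853, 196]);
translate([2096, 509, 185]) cube([26, 853, 196]);
translate([287, 451, 381]) cube([77, 969, 21]);
translate([484, 451, 381]) cube([77, 969, 21]);
translate([681, 451, 381]) cube([77, 969, 21]);
translate([878, 451, 381]) cube([77, 969, 21]);
translate([1075, 451, 381]) cube([77, 969, 21]);
translate([1272, 451, 381]) cube([77, 969, 21]);
translate([1469, 451, 381]) cube([77, 969, 21]);
translate([1666, 451, 381]) cube([77, 969, 21]);
translate([1863, 451, 381]) cube([77, 969, 21]);


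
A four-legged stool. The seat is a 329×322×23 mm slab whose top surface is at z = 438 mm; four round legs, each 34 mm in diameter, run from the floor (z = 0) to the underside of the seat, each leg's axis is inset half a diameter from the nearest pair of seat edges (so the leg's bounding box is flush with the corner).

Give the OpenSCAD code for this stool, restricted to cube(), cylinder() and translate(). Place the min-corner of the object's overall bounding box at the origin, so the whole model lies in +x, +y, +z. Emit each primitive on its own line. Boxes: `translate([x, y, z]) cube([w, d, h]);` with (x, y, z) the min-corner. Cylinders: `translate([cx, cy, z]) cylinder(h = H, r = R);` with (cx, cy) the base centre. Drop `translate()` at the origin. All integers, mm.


translate([0, 0, 415]) cube([329, 322, 23]);
translate([17, 17, 0]) cylinder(h = 415, r = 17);
translate([312, 17, 0]) cylinder(h = 415, r = 17);
translate([17, 305, 0]) cylinder(h = 415, r = 17);
translate([312, 305, 0]) cylinder(h = 415, r = 17);


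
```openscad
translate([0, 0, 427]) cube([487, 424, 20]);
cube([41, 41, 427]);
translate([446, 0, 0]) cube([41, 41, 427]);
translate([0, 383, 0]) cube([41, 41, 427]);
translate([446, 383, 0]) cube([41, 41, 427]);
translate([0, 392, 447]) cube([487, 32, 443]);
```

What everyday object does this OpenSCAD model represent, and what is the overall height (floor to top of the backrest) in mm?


A chair. The overall height is 890 mm.

A slab on four corner posts with a tall panel at the back — a chair. The seat slab sits at z = 427 with thickness 20, and the 443 mm backrest starts at the seat top, so the overall height is 427 + 20 + 443 = 890 mm.


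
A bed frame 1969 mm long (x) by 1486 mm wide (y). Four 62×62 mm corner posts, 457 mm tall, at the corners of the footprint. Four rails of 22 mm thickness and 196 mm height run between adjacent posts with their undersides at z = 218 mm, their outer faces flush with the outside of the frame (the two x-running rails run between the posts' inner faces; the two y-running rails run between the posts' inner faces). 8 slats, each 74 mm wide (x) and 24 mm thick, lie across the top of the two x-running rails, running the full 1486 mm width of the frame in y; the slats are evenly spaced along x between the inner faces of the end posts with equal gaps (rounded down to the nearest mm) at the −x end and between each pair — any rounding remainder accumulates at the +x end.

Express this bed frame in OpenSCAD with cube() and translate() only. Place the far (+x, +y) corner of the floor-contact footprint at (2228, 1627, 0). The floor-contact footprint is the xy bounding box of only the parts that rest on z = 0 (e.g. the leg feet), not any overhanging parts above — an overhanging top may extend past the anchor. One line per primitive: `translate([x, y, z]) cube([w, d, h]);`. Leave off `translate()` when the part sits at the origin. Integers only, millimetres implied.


translate([259, 141, 0]) cube([62, 62, 457]);
translate([259, 1565, 0]) cube([62, 62, 457]);
translate([2166, 141, 0]) cube([62, 62, 457]);
translate([2166, 1565, 0]) cube([62, 62, 457]);
translate([321, 141, 218]) cube([1845, 22, 196]);
translate([321, 1605, 218]) cube([1845, 22, 196]);
translate([259, 203, 218]) cube([22, 1362, 196]);
translate([2206, 203, 218]) cube([22, 1362, 196]);
translate([460, 141, 414]) cube([74, 1486, 24]);
translate([673, 141, 414]) cube([74, 1486, 24]);
translate([886, 141, 414]) cube([74, 1486, 24]);
translate([1099, 141, 414]) cube([74, 1486, 24]);
translate([1312, 141, 414]) cube([74, 1486, 24]);
translate([1525, 141, 414]) cube([74, 1486, 24]);
translate([1738, 141, 414]) cube([74, 1486, 24]);
translate([1951, 141, 414]) cube([74, 1486, 24]);


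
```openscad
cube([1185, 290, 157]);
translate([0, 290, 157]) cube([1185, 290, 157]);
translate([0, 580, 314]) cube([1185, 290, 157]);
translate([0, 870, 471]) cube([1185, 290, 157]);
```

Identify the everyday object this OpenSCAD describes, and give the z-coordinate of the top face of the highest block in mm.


A staircase. The total rise is 628 mm.

4 identical blocks, each offset up and back from the previous — a staircase. Each step is 157 mm tall and there are 4 of them, so the total rise is 4 × 157 = 628 mm.


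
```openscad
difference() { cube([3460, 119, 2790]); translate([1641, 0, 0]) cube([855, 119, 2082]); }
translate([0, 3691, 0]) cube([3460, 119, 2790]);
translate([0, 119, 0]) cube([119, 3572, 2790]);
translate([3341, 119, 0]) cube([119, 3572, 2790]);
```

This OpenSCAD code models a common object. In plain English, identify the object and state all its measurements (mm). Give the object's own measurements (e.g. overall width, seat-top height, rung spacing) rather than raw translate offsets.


A single room: four walls, each 2790 mm tall and 119 mm thick, enclosing an outside footprint 3460×3810 mm (x × y), no floor or roof. The front and back walls (−y and +y sides) run the full x-width; the side walls fit between their inner faces. A door opening 855 mm wide and 2082 mm tall is cut through the front wall from the floor up, its −x edge 1641 mm from the wall's −x end.


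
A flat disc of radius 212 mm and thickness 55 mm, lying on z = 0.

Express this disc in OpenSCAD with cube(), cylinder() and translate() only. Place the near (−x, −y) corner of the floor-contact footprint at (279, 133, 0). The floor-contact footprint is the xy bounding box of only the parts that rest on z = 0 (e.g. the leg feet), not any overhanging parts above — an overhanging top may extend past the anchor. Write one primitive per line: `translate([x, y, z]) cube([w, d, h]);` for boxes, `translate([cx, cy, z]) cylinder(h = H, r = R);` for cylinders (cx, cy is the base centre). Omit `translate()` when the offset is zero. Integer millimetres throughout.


translate([491, 345, 0]) cylinder(h = 55, r = 212);


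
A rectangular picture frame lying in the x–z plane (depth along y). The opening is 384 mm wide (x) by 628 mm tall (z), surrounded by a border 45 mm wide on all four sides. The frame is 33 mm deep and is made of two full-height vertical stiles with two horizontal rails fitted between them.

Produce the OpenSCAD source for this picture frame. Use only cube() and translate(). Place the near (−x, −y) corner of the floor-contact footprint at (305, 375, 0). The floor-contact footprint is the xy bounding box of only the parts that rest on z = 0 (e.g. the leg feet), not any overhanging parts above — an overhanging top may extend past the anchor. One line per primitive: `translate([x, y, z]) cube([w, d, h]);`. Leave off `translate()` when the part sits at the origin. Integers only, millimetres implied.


translate([305, 375, 0]) cube([45, 33, 718]);
translate([734, 375, 0]) cube([45, 33, 718]);
translate([350, 375, 0]) cube([384, 33, 45]);
translate([350, 375, 673]) cube([384, 33, 45]);


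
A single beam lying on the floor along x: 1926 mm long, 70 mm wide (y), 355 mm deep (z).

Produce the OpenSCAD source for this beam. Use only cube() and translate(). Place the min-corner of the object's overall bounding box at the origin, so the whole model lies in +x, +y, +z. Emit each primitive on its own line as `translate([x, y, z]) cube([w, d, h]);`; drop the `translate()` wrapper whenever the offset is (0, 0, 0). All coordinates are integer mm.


cube([1926, 70, 355]);


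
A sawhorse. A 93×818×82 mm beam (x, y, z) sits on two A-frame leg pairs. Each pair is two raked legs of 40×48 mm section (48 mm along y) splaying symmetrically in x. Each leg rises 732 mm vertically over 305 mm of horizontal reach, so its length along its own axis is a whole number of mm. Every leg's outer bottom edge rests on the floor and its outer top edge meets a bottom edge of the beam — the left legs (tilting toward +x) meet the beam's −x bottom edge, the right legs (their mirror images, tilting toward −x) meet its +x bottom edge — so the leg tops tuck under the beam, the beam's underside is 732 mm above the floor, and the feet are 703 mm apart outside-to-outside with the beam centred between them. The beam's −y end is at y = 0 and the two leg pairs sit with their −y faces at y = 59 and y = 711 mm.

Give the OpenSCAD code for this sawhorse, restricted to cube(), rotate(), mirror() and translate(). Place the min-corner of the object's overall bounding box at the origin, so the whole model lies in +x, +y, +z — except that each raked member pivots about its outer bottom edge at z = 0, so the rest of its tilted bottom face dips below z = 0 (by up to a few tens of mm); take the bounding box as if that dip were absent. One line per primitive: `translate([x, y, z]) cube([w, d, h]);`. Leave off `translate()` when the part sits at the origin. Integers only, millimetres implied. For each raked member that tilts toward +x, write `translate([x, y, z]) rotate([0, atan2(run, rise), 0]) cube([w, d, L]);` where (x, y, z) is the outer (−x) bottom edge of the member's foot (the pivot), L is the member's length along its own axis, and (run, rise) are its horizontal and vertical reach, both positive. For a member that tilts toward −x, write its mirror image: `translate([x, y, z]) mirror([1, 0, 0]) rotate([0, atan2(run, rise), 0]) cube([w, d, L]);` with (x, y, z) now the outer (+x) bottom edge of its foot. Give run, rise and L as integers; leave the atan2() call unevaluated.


// leg length = √(305² + 732²) = 793
// right-leg outer foot x = 2·305 + 93 = 703
// beam min-corner = (305, 0, 732)
translate([305, 0, 732]) cube([93, 818, 82]);
translate([0, 59, 0]) rotate([0, atan2(305, 732), 0]) cube([40, 48, 793]);
translate([703, 59, 0]) mirror([1, 0, 0]) rotate([0, atan2(305, 732), 0]) cube([40, 48, 793]);
translate([0, 711, 0]) rotate([0, atan2(305, 732), 0]) cube([40, 48, 793]);
translate([703, 711, 0]) mirror([1, 0, 0]) rotate([0, atan2(305, 732), 0]) cube([40, 48, 793]);


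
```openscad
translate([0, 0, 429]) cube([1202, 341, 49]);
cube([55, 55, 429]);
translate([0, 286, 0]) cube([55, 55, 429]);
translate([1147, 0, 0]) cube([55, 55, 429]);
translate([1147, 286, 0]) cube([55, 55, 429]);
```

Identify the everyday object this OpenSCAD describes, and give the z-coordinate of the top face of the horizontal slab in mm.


A bench. The seat-top height is 478 mm.

A long slab on four corner posts — a bench. The slab sits at z = 429 with thickness 49, so the top is 429 + 49 = 478 mm.


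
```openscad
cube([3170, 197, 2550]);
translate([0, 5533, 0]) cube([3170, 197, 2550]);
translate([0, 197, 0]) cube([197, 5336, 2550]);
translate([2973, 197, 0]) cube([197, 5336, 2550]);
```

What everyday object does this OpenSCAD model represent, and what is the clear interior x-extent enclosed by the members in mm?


A house (or room) frame. The interior width is 2776 mm.

Four 2550 mm walls enclosing a rectangle with no floor or roof — a room or house frame. Outside width is 3170 mm and wall thickness is 197 mm, so the interior width is 3170 − 2 × 197 = 2776 mm.


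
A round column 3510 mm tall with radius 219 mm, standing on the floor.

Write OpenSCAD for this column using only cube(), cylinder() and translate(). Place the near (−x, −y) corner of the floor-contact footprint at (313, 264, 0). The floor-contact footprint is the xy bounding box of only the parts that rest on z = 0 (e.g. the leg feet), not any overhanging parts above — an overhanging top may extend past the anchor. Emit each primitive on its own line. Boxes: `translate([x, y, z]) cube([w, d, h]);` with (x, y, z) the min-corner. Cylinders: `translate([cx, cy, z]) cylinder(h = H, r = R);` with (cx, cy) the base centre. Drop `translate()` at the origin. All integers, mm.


translate([532, 483, 0]) cylinder(h = 3510, r = 219);


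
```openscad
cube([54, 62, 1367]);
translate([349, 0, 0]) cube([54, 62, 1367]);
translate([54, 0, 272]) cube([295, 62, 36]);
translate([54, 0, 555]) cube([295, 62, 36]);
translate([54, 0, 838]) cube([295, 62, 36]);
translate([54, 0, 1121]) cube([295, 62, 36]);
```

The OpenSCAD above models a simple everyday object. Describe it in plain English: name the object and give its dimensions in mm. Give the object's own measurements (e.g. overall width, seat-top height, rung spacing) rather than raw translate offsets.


A straight ladder. Two 54×62 mm vertical rails, 1367 mm tall, stand 403 mm apart (outside-to-outside) with their front faces coplanar on the −y side. 4 rungs, each 62 mm deep and 36 mm tall, span between the inner faces of the rails, front faces flush with the rails. The lowest rung's underside is at z = 272 mm and rungs are spaced 283 mm apart (underside to underside).


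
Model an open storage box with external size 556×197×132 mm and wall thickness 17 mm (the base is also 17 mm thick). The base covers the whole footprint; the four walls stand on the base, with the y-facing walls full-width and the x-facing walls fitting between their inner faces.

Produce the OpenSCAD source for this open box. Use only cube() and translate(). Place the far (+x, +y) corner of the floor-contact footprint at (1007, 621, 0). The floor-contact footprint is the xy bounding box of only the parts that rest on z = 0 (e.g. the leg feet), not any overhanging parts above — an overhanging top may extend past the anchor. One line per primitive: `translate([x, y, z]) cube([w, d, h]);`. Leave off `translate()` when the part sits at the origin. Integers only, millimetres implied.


translate([451, 424, 0]) cube([556, 197, 17]);
translate([451, 424, 17]) cube([556, 17, 115]);
translate([451, 604, 17]) cube([556, 17, 115]);
translate([451, 441, 17]) cube([17, 163, 115]);
translate([990, 441, 17]) cube([17, 163, 115]);


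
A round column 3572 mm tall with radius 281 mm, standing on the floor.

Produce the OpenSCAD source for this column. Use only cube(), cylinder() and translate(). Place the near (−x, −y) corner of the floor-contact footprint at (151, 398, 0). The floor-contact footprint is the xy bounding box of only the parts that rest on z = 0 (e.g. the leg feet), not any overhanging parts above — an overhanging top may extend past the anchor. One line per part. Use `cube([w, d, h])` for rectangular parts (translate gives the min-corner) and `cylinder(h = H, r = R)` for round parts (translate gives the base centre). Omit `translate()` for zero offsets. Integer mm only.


translate([432, 679, 0]) cylinder(h = 3572, r = 281);


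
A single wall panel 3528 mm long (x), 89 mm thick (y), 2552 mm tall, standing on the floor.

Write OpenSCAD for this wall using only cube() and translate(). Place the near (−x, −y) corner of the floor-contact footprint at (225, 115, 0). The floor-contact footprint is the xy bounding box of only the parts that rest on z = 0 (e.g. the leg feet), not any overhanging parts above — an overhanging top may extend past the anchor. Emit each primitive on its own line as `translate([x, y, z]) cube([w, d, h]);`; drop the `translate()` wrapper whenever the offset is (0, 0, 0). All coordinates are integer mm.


translate([225, 115, 0]) cube([3528, 89, 2552]);


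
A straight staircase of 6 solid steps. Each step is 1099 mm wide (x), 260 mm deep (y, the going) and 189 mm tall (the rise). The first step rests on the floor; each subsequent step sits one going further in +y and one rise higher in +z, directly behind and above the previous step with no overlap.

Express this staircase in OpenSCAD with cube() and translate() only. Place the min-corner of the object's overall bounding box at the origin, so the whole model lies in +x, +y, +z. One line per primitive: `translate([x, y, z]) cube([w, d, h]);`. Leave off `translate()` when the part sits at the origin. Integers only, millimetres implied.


cube([1099, 260, 189]);
translate([0, 260, 189]) cube([1099, 260, 189]);
translate([0, 520, 378]) cube([1099, 260, 189]);
translate([0, 780, 567]) cube([1099, 260, 189]);
translate([0, 1040, 756]) cube([1099, 260, 189]);
translate([0, 1300, 945]) cube([1099, 260, 189]);


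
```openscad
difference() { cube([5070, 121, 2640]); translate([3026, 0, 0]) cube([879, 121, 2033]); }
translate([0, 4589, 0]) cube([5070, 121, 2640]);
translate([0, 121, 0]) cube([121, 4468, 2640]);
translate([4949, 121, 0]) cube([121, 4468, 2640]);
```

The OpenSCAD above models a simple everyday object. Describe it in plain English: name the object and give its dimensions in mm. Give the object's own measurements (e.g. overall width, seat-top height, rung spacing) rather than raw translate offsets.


A single room: four walls, each 2640 mm tall and 121 mm thick, enclosing an outside footprint 5070×4710 mm (x × y), no floor or roof. The front and back walls (−y and +y sides) run the full x-width; the side walls fit between their inner faces. A door opening 879 mm wide and 2033 mm tall is cut through the front wall from the floor up, its −x edge 3026 mm from the wall's −x end.


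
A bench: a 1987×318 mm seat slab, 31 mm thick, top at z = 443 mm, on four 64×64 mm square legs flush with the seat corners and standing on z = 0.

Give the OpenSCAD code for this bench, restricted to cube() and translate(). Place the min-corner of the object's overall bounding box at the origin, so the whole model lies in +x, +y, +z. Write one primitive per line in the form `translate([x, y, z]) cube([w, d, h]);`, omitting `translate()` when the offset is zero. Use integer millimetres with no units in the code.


// leg_h = 443 − 31 = 412
translate([0, 0, 412]) cube([1987, 318, 31]);
cube([64, 64, 412]);
translate([0, 254, 0]) cube([64, 64, 412]);
translate([1923, 0, 0]) cube([64, 64, 412]);
translate([1923, 254, 0]) cube([64, 64, 412]);


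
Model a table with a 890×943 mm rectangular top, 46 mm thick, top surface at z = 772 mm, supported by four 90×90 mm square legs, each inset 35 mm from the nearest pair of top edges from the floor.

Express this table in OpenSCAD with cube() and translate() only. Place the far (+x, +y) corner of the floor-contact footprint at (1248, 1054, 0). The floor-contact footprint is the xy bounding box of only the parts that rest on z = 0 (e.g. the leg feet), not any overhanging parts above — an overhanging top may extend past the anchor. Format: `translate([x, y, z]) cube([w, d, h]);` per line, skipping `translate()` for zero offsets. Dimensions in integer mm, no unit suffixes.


// leg_h = 772 - 46 = 726
translate([393, 146, 726]) cube([890, 943, 46]);
translate([428, 181, 0]) cube([90, 90, 726]);
translate([1158, 181, 0]) cube([90, 90, 726]);
translate([428, 964, 0]) cube([90, 90, 726]);
translate([1158, 964, 0]) cube([90, 90, 726]);


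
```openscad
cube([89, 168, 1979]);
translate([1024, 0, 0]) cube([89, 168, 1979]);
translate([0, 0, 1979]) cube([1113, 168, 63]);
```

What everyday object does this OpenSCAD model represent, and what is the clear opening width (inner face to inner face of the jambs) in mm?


A door frame. The clear opening width is 935 mm.

Two 1979 mm tall posts with a header on top — a door frame. The left jamb is 89 mm wide at x = 0; the right jamb starts at x = 1024. The clear opening is 1024 − 89 = 935 mm.


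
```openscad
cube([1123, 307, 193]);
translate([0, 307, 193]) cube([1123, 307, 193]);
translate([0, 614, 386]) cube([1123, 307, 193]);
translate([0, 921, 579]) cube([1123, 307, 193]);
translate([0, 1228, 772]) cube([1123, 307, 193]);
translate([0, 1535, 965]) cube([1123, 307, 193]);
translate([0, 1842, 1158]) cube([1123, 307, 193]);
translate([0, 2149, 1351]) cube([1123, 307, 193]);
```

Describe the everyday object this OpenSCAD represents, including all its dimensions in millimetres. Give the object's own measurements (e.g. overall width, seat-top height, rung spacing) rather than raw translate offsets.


A straight staircase of 8 solid steps. Each step is 1123 mm wide (x), 307 mm deep (y, the going) and 193 mm tall (the rise). The first step rests on the floor; each subsequent step sits one going further in +y and one rise higher in +z, directly behind and above the previous step with no overlap.


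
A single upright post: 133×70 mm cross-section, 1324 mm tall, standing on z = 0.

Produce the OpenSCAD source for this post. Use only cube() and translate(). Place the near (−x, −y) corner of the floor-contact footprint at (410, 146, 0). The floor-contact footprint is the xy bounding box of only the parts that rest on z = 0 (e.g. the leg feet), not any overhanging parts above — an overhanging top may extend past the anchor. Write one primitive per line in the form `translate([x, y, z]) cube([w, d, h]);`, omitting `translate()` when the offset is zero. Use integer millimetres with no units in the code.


translate([410, 146, 0]) cube([133, 70, 1324]);


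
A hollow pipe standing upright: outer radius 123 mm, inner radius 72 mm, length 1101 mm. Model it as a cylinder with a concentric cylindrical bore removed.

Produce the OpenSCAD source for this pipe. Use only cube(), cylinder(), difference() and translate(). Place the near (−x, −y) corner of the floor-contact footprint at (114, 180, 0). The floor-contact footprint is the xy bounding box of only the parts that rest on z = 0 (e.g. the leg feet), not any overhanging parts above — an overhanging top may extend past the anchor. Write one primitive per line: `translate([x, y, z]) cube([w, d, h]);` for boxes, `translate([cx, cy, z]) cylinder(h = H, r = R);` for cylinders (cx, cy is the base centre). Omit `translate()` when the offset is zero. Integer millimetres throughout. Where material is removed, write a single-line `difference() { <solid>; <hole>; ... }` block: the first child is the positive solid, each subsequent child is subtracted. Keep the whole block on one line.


difference() { translate([237, 303, 0]) cylinder(h = 1101, r = 123); translate([237, 303, 0]) cylinder(h = 1101, r = 72); }


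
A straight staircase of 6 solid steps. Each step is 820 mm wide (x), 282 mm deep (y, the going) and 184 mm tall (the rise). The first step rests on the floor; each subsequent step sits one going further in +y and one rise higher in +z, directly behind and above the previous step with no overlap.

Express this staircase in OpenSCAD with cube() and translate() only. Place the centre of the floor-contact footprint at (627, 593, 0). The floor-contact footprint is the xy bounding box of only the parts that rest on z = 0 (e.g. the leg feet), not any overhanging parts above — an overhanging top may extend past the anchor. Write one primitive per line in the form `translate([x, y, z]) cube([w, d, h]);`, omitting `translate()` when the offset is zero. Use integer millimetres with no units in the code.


translate([217, 452, 0]) cube([820, 282, 184]);
translate([217, 734, 184]) cube([820, 282, 184]);
translate([217, 1016, 368]) cube([820, 282, 184]);
translate([217, 1298, 552]) cube([820, 282, 184]);
translate([217, 1580, 736]) cube([820, 282, 184]);
translate([217, 1862, 920]) cube([820, 282, 184]);


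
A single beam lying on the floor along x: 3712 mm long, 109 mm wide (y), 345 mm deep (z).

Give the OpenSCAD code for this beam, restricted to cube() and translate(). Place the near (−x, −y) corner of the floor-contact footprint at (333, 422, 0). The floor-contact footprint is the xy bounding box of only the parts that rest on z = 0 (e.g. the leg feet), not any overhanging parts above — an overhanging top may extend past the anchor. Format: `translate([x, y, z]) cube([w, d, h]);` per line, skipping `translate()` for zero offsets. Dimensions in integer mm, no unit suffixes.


translate([333, 422, 0]) cube([3712, 109, 345]);


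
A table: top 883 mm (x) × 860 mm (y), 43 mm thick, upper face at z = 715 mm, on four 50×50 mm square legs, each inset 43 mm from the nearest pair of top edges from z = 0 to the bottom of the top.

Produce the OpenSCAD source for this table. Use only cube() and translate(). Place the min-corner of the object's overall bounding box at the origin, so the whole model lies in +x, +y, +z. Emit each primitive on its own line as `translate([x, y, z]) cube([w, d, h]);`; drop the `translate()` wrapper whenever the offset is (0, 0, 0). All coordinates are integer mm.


// leg_h = 715 - 43 = 672
translate([0, 0, 672]) cube([883, 860, 43]);
translate([43, 43, 0]) cube([50, 50, 672]);
translate([790, 43, 0]) cube([50, 50, 672]);
translate([43, 767, 0]) cube([50, 50, 672]);
translate([790, 767, 0]) cube([50, 50, 672]);


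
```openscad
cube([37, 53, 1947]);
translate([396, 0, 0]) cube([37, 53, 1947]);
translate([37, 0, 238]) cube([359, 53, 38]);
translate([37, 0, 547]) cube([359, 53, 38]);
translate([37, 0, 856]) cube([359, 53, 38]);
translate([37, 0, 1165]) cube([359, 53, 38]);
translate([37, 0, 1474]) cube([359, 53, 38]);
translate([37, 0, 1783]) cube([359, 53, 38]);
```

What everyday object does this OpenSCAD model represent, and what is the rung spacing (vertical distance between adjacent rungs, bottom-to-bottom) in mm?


A ladder. The rung spacing is 309 mm.

Two tall 37×53 posts with 6 short bars between them — a ladder. Adjacent rungs sit at z = 238 and z = 547, so the spacing is 547 − 238 = 309 mm.


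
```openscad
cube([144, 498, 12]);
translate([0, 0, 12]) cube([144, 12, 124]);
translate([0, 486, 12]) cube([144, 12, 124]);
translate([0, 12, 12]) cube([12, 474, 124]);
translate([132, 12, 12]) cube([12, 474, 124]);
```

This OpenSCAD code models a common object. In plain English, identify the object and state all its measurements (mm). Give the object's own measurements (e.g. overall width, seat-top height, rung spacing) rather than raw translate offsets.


An open-topped rectangular box: outside dimensions 144×498×136 mm, with a uniform wall and base thickness of 12 mm. The base is a full 144×498 slab on the floor; four walls sit on top of the base. The front and back walls (the −y and +y sides) span the full width; the two side walls fit between them.


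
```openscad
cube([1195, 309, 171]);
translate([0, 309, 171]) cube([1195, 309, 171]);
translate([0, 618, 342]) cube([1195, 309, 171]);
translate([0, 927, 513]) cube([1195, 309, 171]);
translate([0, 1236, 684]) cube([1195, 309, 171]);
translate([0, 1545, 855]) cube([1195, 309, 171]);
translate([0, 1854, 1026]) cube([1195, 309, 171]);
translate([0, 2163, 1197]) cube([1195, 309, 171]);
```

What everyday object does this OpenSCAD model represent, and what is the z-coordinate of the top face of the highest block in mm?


A staircase. The total rise is 1368 mm.

8 identical blocks, each offset up and back from the previous — a staircase. Each step is 171 mm tall and there are 8 of them, so the total rise is 8 × 171 = 1368 mm.


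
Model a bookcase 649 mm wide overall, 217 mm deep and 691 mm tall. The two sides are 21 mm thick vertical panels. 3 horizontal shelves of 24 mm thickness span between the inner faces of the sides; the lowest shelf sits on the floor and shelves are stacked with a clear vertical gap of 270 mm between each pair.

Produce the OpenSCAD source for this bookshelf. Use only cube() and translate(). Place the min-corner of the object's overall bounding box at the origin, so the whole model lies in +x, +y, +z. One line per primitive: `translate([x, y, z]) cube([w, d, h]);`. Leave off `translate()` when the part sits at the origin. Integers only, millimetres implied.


cube([21, 217, 691]);
translate([628, 0, 0]) cube([21, 217, 691]);
translate([21, 0, 0]) cube([607, 217, 24]);
translate([21, 0, 294]) cube([607, 217, 24]);
translate([21, 0, 588]) cube([607, 217, 24]);


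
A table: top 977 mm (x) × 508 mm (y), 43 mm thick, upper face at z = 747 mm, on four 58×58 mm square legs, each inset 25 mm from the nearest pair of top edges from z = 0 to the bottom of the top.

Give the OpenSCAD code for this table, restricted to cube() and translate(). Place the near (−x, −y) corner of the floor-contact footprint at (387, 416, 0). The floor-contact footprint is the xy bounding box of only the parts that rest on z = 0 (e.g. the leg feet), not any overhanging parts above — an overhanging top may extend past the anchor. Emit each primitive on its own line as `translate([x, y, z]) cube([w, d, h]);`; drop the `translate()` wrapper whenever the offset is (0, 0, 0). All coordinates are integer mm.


translate([362, 391, 704]) cube([977, 508, 43]);
translate([387, 416, 0]) cube([58, 58, 704]);
translate([1256, 416, 0]) cube([58, 58, 704]);
translate([387, 816, 0]) cube([58, 58, 704]);
translate([1256, 816, 0]) cube([58, 58, 704]);


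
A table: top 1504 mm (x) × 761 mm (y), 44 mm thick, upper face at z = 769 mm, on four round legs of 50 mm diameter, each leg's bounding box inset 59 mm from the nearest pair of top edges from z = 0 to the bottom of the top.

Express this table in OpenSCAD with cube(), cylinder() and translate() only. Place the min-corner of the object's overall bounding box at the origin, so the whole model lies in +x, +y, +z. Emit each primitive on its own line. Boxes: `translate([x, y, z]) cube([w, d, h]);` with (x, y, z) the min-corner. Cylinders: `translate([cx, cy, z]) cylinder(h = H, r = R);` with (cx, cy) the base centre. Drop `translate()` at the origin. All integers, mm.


// leg_h = 769 - 44 = 725
translate([0, 0, 725]) cube([1504, 761, 44]);
translate([84, 84, 0]) cylinder(h = 725, r = 25);
translate([1420, 84, 0]) cylinder(h = 725, r = 25);
translate([84, 677, 0]) cylinder(h = 725, r = 25);
translate([1420, 677, 0]) cylinder(h = 725, r = 25);


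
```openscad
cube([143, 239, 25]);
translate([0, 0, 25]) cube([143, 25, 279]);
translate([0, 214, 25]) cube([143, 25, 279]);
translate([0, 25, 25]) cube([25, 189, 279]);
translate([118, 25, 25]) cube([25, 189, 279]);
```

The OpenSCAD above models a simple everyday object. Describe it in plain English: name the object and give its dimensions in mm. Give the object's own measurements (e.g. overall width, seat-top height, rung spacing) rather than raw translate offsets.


An open-topped rectangular box: outside dimensions 143×239×304 mm, with a uniform wall and base thickness of 25 mm. The base is a full 143×239 slab on the floor; four walls sit on top of the base. The front and back walls (the −y and +y sides) span the full width; the two side walls fit between them.


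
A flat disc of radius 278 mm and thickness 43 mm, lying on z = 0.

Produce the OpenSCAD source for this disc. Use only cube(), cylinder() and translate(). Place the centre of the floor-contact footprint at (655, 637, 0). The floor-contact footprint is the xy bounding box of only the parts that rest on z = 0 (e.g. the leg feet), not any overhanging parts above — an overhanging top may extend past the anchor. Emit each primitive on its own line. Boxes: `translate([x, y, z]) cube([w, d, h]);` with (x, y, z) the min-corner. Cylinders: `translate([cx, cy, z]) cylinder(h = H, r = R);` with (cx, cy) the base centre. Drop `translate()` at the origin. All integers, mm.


translate([655, 637, 0]) cylinder(h = 43, r = 278);


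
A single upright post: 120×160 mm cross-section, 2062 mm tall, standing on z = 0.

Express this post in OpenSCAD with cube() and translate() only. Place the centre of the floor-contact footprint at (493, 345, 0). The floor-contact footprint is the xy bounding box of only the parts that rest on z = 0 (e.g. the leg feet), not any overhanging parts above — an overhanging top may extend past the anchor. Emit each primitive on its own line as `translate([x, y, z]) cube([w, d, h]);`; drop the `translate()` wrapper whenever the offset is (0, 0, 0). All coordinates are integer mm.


translate([433, 265, 0]) cube([120, 160, 2062]);


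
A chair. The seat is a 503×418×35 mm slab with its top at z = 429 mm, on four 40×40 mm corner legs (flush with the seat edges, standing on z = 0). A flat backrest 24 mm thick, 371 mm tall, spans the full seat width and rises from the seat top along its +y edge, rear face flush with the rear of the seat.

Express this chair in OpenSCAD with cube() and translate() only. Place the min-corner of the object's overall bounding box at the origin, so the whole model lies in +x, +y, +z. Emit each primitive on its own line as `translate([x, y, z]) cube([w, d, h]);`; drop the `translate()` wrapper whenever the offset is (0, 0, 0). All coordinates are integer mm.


translate([0, 0, 394]) cube([503, 418, 35]);
cube([40, 40, 394]);
translate([463, 0, 0]) cube([40, 40, 394]);
translate([0, 378, 0]) cube([40, 40, 394]);
translate([463, 378, 0]) cube([40, 40, 394]);
translate([0, 394, 429]) cube([503, 24, 371]);


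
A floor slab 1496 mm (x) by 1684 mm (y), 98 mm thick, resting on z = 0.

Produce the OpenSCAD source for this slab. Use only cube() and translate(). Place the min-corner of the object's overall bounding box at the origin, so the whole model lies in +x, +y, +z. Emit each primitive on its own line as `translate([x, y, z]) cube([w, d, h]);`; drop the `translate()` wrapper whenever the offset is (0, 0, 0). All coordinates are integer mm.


cube([1496, 1684, 98]);


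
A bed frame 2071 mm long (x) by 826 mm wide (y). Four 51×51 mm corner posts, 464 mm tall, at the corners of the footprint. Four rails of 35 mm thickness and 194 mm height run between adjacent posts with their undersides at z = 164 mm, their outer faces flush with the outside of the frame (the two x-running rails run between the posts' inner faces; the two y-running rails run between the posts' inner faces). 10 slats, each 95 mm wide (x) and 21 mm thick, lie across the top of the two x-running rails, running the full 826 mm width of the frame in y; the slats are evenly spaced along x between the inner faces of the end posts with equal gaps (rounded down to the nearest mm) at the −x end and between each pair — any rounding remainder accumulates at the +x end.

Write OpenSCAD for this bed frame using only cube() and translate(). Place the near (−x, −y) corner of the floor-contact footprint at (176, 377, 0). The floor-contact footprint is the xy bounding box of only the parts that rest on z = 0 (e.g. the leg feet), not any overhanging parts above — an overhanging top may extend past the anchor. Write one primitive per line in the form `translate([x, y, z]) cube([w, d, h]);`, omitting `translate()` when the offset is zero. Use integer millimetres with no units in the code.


// slat z = rail_z + rail_h = 164 + 194 = 358
// slat gap = ⌊(1969 − 10·95) / 11⌋ = 92
translate([176, 377, 0]) cube([51, 51, 464]);
translate([176, 1152, 0]) cube([51, 51, 464]);
translate([2196, 377, 0]) cube([51, 51, 464]);
translate([2196, 1152, 0]) cube([51, 51, 464]);
translate([227, 377, 164]) cube([1969, 35, 194]);
translate([227, 1168, 164]) cube([1969, 35, 194]);
translate([176, 428, 164]) cube([35, 724, 194]);
translate([2212, 428, 164]) cube([35, 724, 194]);
translate([319, 377, 358]) cube([95, 826, 21]);
translate([506, 377, 358]) cube([95, 826, 21]);
translate([693, 377, 358]) cube([95, 826, 21]);
translate([880, 377, 358]) cube([95, 826, 21]);
translate([1067, 377, 358]) cube([95, 826, 21]);
translate([1254, 377, 358]) cube([95, 826, 21]);
translate([1441, 377, 358]) cube([95, 826, 21]);
translate([1628, 377, 358]) cube([95, 826, 21]);
translate([1815, 377, 358]) cube([95, 826, 21]);
translate([2002, 377, 358]) cube([95, 826, 21]);


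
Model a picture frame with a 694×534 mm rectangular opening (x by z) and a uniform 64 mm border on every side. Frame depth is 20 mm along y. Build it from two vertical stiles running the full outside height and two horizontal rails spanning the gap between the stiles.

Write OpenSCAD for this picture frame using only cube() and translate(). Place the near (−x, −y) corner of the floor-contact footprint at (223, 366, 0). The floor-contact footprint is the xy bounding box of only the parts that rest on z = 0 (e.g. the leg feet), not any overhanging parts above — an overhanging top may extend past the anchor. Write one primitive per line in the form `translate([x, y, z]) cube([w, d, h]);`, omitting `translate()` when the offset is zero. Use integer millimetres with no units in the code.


translate([223, 366, 0]) cube([64, 20, 662]);
translate([981, 366, 0]) cube([64, 20, 662]);
translate([287, 366, 0]) cube([694, 20, 64]);
translate([287, 366, 598]) cube([694, 20, 64]);
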